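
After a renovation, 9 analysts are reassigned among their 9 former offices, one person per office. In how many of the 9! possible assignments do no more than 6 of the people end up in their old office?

Sum C(9,i)·!(9-i) for i = 0..6:
  i=0: C(9,0)·!9 = 1·133496 = 133496
  i=1: C(9,1)·!8 = 9·14833 = 133497
  i=2: C(9,2)·!7 = 36·1854 = 66744
  i=3: C(9,3)·!6 = 84·265 = 22260
  i=4: C(9,4)·!5 = 126·44 = 5544
  i=5: C(9,5)·!4 = 126·9 = 1134
  i=6: C(9,6)·!3 = 84·2 = 168
Total = 362843.

362843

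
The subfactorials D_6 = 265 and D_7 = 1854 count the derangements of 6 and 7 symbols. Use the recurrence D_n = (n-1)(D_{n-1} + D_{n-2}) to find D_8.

14833

D_8 = (8-1)·(D_7 + D_6) = 7·(1854 + 265) = 7·2119 = 14833.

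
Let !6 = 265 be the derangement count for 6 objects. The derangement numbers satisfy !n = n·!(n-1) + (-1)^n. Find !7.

1854

!7 = 7·265 - 1 = 1854.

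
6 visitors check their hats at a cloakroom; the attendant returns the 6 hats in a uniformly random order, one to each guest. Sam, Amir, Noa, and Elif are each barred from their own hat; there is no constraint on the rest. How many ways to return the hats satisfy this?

362

Let A_j be the event that the j-th constrained one is fixed. By inclusion-exclusion over the 4 events:
Σ_{j=0}^{4} (-1)^j C(4,j)(6-j)!
= C(4,0)·6! - C(4,1)·5! + C(4,2)·4! - C(4,3)·3! + C(4,4)·2!
= 720 - 480 + 144 - 24 + 2
= 362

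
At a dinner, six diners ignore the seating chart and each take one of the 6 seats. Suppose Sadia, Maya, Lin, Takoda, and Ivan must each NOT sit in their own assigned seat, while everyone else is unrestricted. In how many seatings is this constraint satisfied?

309

Let A_j be the event that the j-th constrained one is fixed. By inclusion-exclusion over the 5 events:
Σ_{j=0}^{5} (-1)^j C(5,j)(6-j)!
= C(5,0)·6! - C(5,1)·5! + C(5,2)·4! - C(5,3)·3! + C(5,4)·2! - C(5,5)·1!
= 720 - 600 + 240 - 60 + 10 - 1
= 309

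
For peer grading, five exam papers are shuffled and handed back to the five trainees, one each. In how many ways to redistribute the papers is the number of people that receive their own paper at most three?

119

# with exactly i fixed is C(5,i)·!(5-i); sum over i=0..3:
  i=0: C(5,0)·!5 = 1·44 = 44
  i=1: C(5,1)·!4 = 5·9 = 45
  i=2: C(5,2)·!3 = 10·2 = 20
  i=3: C(5,3)·!2 = 10·1 = 10
Total = 119.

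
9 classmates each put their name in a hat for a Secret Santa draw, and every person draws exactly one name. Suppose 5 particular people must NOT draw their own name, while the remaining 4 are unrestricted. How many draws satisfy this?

205056

Let A_j be the event that the j-th constrained one is fixed. By inclusion-exclusion over the 5 events:
Σ_{j=0}^{5} (-1)^j C(5,j)(9-j)!
= C(5,0)·9! - C(5,1)·8! + C(5,2)·7! - C(5,3)·6! + C(5,4)·5! - C(5,5)·4!
= 362880 - 201600 + 50400 - 7200 + 600 - 24
= 205056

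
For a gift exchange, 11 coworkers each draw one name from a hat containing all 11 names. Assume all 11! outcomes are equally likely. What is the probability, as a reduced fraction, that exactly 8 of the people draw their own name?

1/120960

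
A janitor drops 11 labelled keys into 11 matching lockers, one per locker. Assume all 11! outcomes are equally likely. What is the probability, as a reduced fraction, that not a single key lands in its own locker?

1468457/3991680

Favorable outcomes: !11 = 14684570.
Total outcomes: 11! = 39916800.
Probability = 14684570/39916800 = 1468457/3991680.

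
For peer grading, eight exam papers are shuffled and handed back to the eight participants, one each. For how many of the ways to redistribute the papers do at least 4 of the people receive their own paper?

771

Sum C(8,i)·!(8-i) for i = 4..8:
  i=4: C(8,4)·!4 = 70·9 = 630
  i=5: C(8,5)·!3 = 56·2 = 112
  i=6: C(8,6)·!2 = 28·1 = 28
  i=7: C(8,7)·!1 = 8·0 = 0
  i=8: C(8,8)·!0 = 1·1 = 1
Total = 771.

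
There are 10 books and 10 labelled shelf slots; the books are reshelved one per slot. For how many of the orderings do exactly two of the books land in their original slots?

667485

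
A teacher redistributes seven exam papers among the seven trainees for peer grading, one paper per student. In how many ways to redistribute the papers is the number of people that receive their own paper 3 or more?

Sum C(7,i)·!(7-i) for i = 3..7:
  i=3: C(7,3)·!4 = 35·9 = 315
  i=4: C(7,4)·!3 = 35·2 = 70
  i=5: C(7,5)·!2 = 21·1 = 21
  i=6: C(7,6)·!1 = 7·0 = 0
  i=7: C(7,7)·!0 = 1·1 = 1
Total = 407.

407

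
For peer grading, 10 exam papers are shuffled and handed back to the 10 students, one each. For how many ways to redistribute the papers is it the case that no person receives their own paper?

1334961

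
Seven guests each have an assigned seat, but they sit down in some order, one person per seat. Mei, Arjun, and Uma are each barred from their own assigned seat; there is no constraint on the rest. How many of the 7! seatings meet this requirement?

3216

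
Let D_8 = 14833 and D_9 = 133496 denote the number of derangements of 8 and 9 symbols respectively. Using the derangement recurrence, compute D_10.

1334961

D_10 = (10-1)·(D_9 + D_8) = 9·(133496 + 14833) = 9·148329 = 1334961.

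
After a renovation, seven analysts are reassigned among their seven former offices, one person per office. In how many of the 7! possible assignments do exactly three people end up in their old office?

Choose which 3 of the 7 are fixed: C(7,3) = 35.
The remaining 4 must be deranged: !4 = 9.
Total: 35 × 9 = 315.

315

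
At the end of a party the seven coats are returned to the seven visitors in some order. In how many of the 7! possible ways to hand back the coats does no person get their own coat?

!7 = 7! · Σ_{k=0}^{7} (-1)^k/k!
= 7! - 7!/1! + 7!/2! - 7!/3! + 7!/4! - 7!/5! + 7!/6! - 7!/7!
= 5040 - 5040 + 2520 - 840 + 210 - 42 + 7 - 1
= 1854

1854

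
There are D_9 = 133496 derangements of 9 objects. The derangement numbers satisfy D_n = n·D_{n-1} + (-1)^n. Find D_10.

D_10 = 10·133496 + 1 = 1334961.

1334961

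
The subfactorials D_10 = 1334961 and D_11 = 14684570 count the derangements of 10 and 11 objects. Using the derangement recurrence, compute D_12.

176214841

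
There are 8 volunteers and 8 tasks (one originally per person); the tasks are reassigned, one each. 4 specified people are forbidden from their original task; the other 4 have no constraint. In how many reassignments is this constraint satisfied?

Inclusion-exclusion on the 4 forbidden self-matches:
Σ_{j=0}^{4} (-1)^j C(4,j)(8-j)!
= C(4,0)·8! - C(4,1)·7! + C(4,2)·6! - C(4,3)·5! + C(4,4)·4!
= 40320 - 20160 + 4320 - 480 + 24
= 24024

24024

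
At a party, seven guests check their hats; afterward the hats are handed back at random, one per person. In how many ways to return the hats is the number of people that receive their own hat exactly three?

Pick the 3 fixed positions: C(7,3) = 35 ways.
The remaining 4 must be deranged: !4 = 9.
Total: 35 × 9 = 315.

315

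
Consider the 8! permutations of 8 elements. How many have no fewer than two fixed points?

10655

Sum C(8,i)·!(8-i) for i = 2..8:
  i=2: C(8,2)·!6 = 28·265 = 7420
  i=3: C(8,3)·!5 = 56·44 = 2464
  i=4: C(8,4)·!4 = 70·9 = 630
  i=5: C(8,5)·!3 = 56·2 = 112
  i=6: C(8,6)·!2 = 28·1 = 28
  i=7: C(8,7)·!1 = 8·0 = 0
  i=8: C(8,8)·!0 = 1·1 = 1
Total = 10655.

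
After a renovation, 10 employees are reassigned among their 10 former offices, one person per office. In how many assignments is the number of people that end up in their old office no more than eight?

Sum C(10,i)·!(10-i) for i = 0..8:
  i=0: C(10,0)·!10 = 1·1334961 = 1334961
  i=1: C(10,1)·!9 = 10·133496 = 1334960
  i=2: C(10,2)·!8 = 45·14833 = 667485
  i=3: C(10,3)·!7 = 120·1854 = 222480
  i=4: C(10,4)·!6 = 210·265 = 55650
  i=5: C(10,5)·!5 = 252·44 = 11088
  i=6: C(10,6)·!4 = 210·9 = 1890
  i=7: C(10,7)·!3 = 120·2 = 240
  i=8: C(10,8)·!2 = 45·1 = 45
Total = 3628799.

3628799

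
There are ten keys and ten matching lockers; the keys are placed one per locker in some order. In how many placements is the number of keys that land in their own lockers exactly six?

Choose which 6 of the 10 are fixed: C(10,6) = 210.
The remaining 4 must be deranged: !4 = 9.
Total: 210 × 9 = 1890.

1890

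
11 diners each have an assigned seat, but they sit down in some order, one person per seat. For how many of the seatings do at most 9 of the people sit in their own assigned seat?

39916799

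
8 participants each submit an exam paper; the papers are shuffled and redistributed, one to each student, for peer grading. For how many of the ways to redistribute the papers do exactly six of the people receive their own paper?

28

Pick the 6 fixed positions: C(8,6) = 28 ways.
The remaining 2 must be deranged: !2 = 1.
Total: 28 × 1 = 28.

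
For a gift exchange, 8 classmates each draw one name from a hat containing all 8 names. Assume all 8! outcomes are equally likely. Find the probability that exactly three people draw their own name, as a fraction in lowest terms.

11/180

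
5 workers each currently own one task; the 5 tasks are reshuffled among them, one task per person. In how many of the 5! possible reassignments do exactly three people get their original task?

Pick the 3 fixed positions: C(5,3) = 10 ways.
The other 2 form a derangement: !2 = 1.
Total: 10 × 1 = 10.

10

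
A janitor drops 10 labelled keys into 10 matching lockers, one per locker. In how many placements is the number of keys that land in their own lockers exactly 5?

11088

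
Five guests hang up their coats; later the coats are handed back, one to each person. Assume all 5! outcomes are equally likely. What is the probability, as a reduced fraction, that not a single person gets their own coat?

11/30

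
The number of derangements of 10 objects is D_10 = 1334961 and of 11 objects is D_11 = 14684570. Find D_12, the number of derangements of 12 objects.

D_12 = (12-1)·(D_11 + D_10) = 11·(14684570 + 1334961) = 11·16019531 = 176214841.

176214841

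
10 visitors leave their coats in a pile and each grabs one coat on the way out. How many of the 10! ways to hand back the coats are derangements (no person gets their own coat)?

1334961

Use !n = n·!(n-1) + (-1)^n.
!10 = 10·133496 + 1 = 1334961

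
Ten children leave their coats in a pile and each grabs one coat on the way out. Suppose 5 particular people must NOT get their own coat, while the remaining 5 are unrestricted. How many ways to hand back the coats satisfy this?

Let A_j be the event that the j-th constrained one is fixed. By inclusion-exclusion over the 5 events:
Σ_{j=0}^{5} (-1)^j C(5,j)(10-j)!
= C(5,0)·10! - C(5,1)·9! + C(5,2)·8! - C(5,3)·7! + C(5,4)·6! - C(5,5)·5!
= 3628800 - 1814400 + 403200 - 50400 + 3600 - 120
= 2170680

2170680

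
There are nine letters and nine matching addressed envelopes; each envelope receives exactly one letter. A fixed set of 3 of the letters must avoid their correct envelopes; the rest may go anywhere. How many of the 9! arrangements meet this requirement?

Inclusion-exclusion on the 3 forbidden self-matches:
Σ_{j=0}^{3} (-1)^j C(3,j)(9-j)!
= C(3,0)·9! - C(3,1)·8! + C(3,2)·7! - C(3,3)·6!
= 362880 - 120960 + 15120 - 720
= 256320

256320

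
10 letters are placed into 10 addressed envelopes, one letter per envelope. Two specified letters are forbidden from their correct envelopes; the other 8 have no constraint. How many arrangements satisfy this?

Let A_j be the event that the j-th constrained one is fixed. By inclusion-exclusion over the 2 events:
Σ_{j=0}^{2} (-1)^j C(2,j)(10-j)!
= C(2,0)·10! - C(2,1)·9! + C(2,2)·8!
= 3628800 - 725760 + 40320
= 2943360

2943360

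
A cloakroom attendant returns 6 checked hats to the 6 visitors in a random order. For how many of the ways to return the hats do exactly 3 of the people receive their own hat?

Pick the 3 fixed positions: C(6,3) = 20 ways.
The remaining 3 must be deranged: !3 = 2.
Total: 20 × 2 = 40.

40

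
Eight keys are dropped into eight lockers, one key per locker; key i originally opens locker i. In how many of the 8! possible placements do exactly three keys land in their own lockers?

Choose which 3 of the 8 are fixed: C(8,3) = 56.
The other 5 form a derangement: !5 = 44.
Total: 56 × 44 = 2464.

2464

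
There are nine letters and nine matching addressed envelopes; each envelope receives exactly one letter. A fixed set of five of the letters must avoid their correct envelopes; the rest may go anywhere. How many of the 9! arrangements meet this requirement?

205056

Inclusion-exclusion on the 5 forbidden self-matches:
Σ_{j=0}^{5} (-1)^j C(5,j)(9-j)!
= C(5,0)·9! - C(5,1)·8! + C(5,2)·7! - C(5,3)·6! + C(5,4)·5! - C(5,5)·4!
= 362880 - 201600 + 50400 - 7200 + 600 - 24
= 205056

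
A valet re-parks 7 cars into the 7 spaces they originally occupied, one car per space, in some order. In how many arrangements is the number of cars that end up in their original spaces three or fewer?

Sum C(7,i)·!(7-i) for i = 0..3:
  i=0: C(7,0)·!7 = 1·1854 = 1854
  i=1: C(7,1)·!6 = 7·265 = 1855
  i=2: C(7,2)·!5 = 21·44 = 924
  i=3: C(7,3)·!4 = 35·9 = 315
Total = 4948.

4948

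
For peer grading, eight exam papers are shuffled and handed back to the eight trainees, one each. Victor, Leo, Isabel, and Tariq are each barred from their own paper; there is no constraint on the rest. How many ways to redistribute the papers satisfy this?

24024

Inclusion-exclusion on the 4 forbidden self-matches:
Σ_{j=0}^{4} (-1)^j C(4,j)(8-j)!
= C(4,0)·8! - C(4,1)·7! + C(4,2)·6! - C(4,3)·5! + C(4,4)·4!
= 40320 - 20160 + 4320 - 480 + 24
= 24024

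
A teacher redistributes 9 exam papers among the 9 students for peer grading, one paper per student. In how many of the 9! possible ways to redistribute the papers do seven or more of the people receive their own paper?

37

Sum C(9,i)·!(9-i) for i = 7..9:
  i=7: C(9,7)·!2 = 36·1 = 36
  i=8: C(9,8)·!1 = 9·0 = 0
  i=9: C(9,9)·!0 = 1·1 = 1
Total = 37.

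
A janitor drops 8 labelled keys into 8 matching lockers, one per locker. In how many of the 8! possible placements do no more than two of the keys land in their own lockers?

37085

Sum C(8,i)·!(8-i) for i = 0..2:
  i=0: C(8,0)·!8 = 1·14833 = 14833
  i=1: C(8,1)·!7 = 8·1854 = 14832
  i=2: C(8,2)·!6 = 28·265 = 7420
Total = 37085.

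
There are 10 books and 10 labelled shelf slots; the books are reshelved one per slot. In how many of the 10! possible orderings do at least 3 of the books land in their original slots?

291394

# with exactly i fixed is C(10,i)·!(10-i); sum over i=3..10:
  i=3: C(10,3)·!7 = 120·1854 = 222480
  i=4: C(10,4)·!6 = 210·265 = 55650
  i=5: C(10,5)·!5 = 252·44 = 11088
  i=6: C(10,6)·!4 = 210·9 = 1890
  i=7: C(10,7)·!3 = 120·2 = 240
  i=8: C(10,8)·!2 = 45·1 = 45
  i=9: C(10,9)·!1 = 10·0 = 0
  i=10: C(10,10)·!0 = 1·1 = 1
Total = 291394.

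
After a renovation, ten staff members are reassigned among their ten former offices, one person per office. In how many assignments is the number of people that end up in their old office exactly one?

Pick the single fixed position: C(10,1) = 10 ways.
The remaining 9 must be deranged: !9 = 133496.
Total: 10 × 133496 = 1334960.

1334960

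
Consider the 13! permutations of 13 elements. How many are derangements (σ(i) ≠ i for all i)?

2290792932

Recurrence: !13 = 12·(!12 + !11).
!13 = 12·(176214841 + 14684570) = 12·190899411 = 2290792932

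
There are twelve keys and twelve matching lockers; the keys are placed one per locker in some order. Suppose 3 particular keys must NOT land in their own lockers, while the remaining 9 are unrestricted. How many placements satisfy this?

369774720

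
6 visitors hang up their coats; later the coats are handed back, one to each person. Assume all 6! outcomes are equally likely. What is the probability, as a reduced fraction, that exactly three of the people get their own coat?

1/18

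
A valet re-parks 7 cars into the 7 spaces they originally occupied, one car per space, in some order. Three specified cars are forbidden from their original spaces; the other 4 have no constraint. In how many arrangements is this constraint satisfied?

Let A_j be the event that the j-th constrained one is fixed. By inclusion-exclusion over the 3 events:
Σ_{j=0}^{3} (-1)^j C(3,j)(7-j)!
= C(3,0)·7! - C(3,1)·6! + C(3,2)·5! - C(3,3)·4!
= 5040 - 2160 + 360 - 24
= 3216

3216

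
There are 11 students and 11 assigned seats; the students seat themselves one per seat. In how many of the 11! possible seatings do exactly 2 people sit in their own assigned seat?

Pick the 2 fixed positions: C(11,2) = 55 ways.
The remaining 9 must be deranged: !9 = 133496.
Total: 55 × 133496 = 7342280.

7342280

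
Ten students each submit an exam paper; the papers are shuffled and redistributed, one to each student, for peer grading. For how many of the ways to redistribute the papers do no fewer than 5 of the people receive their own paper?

13264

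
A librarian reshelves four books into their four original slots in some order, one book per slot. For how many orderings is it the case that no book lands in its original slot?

9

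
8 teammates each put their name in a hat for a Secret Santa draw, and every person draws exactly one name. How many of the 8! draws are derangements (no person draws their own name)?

14833

Recurrence: !8 = 7·(!7 + !6).
!8 = 7·(1854 + 265) = 7·2119 = 14833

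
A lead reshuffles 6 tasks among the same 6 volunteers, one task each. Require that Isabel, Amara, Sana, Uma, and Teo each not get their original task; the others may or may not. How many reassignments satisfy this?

Inclusion-exclusion on the 5 forbidden self-matches:
Σ_{j=0}^{5} (-1)^j C(5,j)(6-j)!
= C(5,0)·6! - C(5,1)·5! + C(5,2)·4! - C(5,3)·3! + C(5,4)·2! - C(5,5)·1!
= 720 - 600 + 240 - 60 + 10 - 1
= 309

309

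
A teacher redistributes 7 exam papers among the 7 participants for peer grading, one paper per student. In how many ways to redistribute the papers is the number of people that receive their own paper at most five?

5039

# with exactly i fixed is C(7,i)·!(7-i); sum over i=0..5:
  i=0: C(7,0)·!7 = 1·1854 = 1854
  i=1: C(7,1)·!6 = 7·265 = 1855
  i=2: C(7,2)·!5 = 21·44 = 924
  i=3: C(7,3)·!4 = 35·9 = 315
  i=4: C(7,4)·!3 = 35·2 = 70
  i=5: C(7,5)·!2 = 21·1 = 21
Total = 5039.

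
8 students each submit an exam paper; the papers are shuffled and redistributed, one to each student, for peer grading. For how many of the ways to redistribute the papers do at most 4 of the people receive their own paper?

Sum C(8,i)·!(8-i) for i = 0..4:
  i=0: C(8,0)·!8 = 1·14833 = 14833
  i=1: C(8,1)·!7 = 8·1854 = 14832
  i=2: C(8,2)·!6 = 28·265 = 7420
  i=3: C(8,3)·!5 = 56·44 = 2464
  i=4: C(8,4)·!4 = 70·9 = 630
Total = 40179.

40179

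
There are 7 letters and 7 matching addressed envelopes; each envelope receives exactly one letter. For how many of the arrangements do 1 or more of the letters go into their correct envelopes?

# with exactly i fixed is C(7,i)·!(7-i); sum over i=1..7:
  i=1: C(7,1)·!6 = 7·265 = 1855
  i=2: C(7,2)·!5 = 21·44 = 924
  i=3: C(7,3)·!4 = 35·9 = 315
  i=4: C(7,4)·!3 = 35·2 = 70
  i=5: C(7,5)·!2 = 21·1 = 21
  i=6: C(7,6)·!1 = 7·0 = 0
  i=7: C(7,7)·!0 = 1·1 = 1
Total = 3186.

3186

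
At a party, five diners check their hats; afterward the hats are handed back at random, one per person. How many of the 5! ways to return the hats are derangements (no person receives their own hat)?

The subfactorial !5 = [5!/e] (nearest integer).
5! = 120, and 120/e ≈ 44.15, so !5 = 44.

44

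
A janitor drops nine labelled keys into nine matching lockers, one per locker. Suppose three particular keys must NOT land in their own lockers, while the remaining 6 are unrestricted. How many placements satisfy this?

Let A_j be the event that the j-th constrained one is fixed. By inclusion-exclusion over the 3 events:
Σ_{j=0}^{3} (-1)^j C(3,j)(9-j)!
= C(3,0)·9! - C(3,1)·8! + C(3,2)·7! - C(3,3)·6!
= 362880 - 120960 + 15120 - 720
= 256320

256320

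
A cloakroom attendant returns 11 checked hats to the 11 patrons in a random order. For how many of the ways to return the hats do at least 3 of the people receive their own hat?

# with exactly i fixed is C(11,i)·!(11-i); sum over i=3..11:
  i=3: C(11,3)·!8 = 165·14833 = 2447445
  i=4: C(11,4)·!7 = 330·1854 = 611820
  i=5: C(11,5)·!6 = 462·265 = 122430
  i=6: C(11,6)·!5 = 462·44 = 20328
  i=7: C(11,7)·!4 = 330·9 = 2970
  i=8: C(11,8)·!3 = 165·2 = 330
  i=9: C(11,9)·!2 = 55·1 = 55
  i=10: C(11,10)·!1 = 11·0 = 0
  i=11: C(11,11)·!0 = 1·1 = 1
Total = 3205379.

3205379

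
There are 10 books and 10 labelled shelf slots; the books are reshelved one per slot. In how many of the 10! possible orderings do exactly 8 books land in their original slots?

45

Choose which 8 of the 10 are fixed: C(10,8) = 45.
The remaining 2 must be deranged: !2 = 1.
Total: 45 × 1 = 45.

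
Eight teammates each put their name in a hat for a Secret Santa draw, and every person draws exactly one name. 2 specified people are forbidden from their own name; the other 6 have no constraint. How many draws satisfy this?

30960

Inclusion-exclusion on the 2 forbidden self-matches:
Σ_{j=0}^{2} (-1)^j C(2,j)(8-j)!
= C(2,0)·8! - C(2,1)·7! + C(2,2)·6!
= 40320 - 10080 + 720
= 30960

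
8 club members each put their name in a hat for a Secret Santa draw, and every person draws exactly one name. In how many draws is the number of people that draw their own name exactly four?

Pick the 4 fixed positions: C(8,4) = 70 ways.
The remaining 4 must be deranged: !4 = 9.
Total: 70 × 9 = 630.

630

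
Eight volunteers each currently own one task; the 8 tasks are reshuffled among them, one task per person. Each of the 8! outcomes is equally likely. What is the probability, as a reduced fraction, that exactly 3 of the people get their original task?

11/180

Favorable outcomes: C(8,3)·!5 = 56·44 = 2464.
Total outcomes: 8! = 40320.
Probability = 2464/40320 = 11/180.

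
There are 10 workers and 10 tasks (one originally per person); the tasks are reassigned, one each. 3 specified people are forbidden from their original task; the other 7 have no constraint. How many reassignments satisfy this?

2656080

Let A_j be the event that the j-th constrained one is fixed. By inclusion-exclusion over the 3 events:
Σ_{j=0}^{3} (-1)^j C(3,j)(10-j)!
= C(3,0)·10! - C(3,1)·9! + C(3,2)·8! - C(3,3)·7!
= 3628800 - 1088640 + 120960 - 5040
= 2656080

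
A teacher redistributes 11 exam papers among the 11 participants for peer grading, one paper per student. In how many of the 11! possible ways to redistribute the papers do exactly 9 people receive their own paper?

55

Choose which 9 of the 11 are fixed: C(11,9) = 55.
The other 2 form a derangement: !2 = 1.
Total: 55 × 1 = 55.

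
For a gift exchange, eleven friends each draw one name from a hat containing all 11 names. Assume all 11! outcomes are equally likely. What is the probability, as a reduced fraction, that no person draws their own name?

1468457/3991680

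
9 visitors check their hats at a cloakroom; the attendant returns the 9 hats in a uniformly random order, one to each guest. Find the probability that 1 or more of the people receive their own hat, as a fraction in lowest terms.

28673/45360

Favorable outcomes: Σ_{i≥1} C(9,i)·!(9-i) = 9·14833 + 36·1854 + 84·265 + 126·44 + 126·9 + 84·2 + 36·1 + 9·0 + 1·1 = 229384.
Total outcomes: 9! = 362880.
Probability = 229384/362880 = 28673/45360.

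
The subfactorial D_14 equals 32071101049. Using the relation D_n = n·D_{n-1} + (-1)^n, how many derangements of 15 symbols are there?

481066515734

D_15 = 15·32071101049 - 1 = 481066515734.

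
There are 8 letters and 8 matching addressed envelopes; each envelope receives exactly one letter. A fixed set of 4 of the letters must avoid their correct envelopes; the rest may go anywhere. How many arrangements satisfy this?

24024

Inclusion-exclusion on the 4 forbidden self-matches:
Σ_{j=0}^{4} (-1)^j C(4,j)(8-j)!
= C(4,0)·8! - C(4,1)·7! + C(4,2)·6! - C(4,3)·5! + C(4,4)·4!
= 40320 - 20160 + 4320 - 480 + 24
= 24024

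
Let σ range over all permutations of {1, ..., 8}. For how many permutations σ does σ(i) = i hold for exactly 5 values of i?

Choose which 5 of the 8 are fixed: C(8,5) = 56.
The other 3 form a derangement: !3 = 2.
Total: 56 × 2 = 112.

112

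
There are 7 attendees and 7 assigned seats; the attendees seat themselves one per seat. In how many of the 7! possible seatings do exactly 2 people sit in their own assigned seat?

924

Choose which 2 of the 7 are fixed: C(7,2) = 21.
The remaining 5 must be deranged: !5 = 44.
Total: 21 × 44 = 924.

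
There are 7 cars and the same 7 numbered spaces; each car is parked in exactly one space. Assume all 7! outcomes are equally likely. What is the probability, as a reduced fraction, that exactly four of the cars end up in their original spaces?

1/72

Favorable outcomes: C(7,4)·!3 = 35·2 = 70.
Total outcomes: 7! = 5040.
Probability = 70/5040 = 1/72.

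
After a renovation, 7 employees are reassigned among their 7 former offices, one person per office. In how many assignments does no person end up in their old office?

Use !n = (n-1)(!(n-1) + !(n-2)).
!7 = 6·(265 + 44) = 6·309 = 1854

1854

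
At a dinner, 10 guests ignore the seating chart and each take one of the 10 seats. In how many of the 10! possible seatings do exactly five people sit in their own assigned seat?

11088

Pick the 5 fixed positions: C(10,5) = 252 ways.
The remaining 5 must be deranged: !5 = 44.
Total: 252 × 44 = 11088.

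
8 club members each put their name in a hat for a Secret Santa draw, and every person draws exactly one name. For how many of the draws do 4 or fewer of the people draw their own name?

40179

# with exactly i fixed is C(8,i)·!(8-i); sum over i=0..4:
  i=0: C(8,0)·!8 = 1·14833 = 14833
  i=1: C(8,1)·!7 = 8·1854 = 14832
  i=2: C(8,2)·!6 = 28·265 = 7420
  i=3: C(8,3)·!5 = 56·44 = 2464
  i=4: C(8,4)·!4 = 70·9 = 630
Total = 40179.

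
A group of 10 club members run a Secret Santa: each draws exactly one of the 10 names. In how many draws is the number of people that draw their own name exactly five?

11088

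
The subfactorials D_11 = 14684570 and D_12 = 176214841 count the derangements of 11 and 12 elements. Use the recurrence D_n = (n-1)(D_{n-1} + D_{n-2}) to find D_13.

D_13 = (13-1)·(D_12 + D_11) = 12·(176214841 + 14684570) = 12·190899411 = 2290792932.

2290792932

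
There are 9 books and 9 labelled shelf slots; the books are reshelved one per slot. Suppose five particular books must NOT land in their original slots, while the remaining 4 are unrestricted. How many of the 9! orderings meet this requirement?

Inclusion-exclusion on the 5 forbidden self-matches:
Σ_{j=0}^{5} (-1)^j C(5,j)(9-j)!
= C(5,0)·9! - C(5,1)·8! + C(5,2)·7! - C(5,3)·6! + C(5,4)·5! - C(5,5)·4!
= 362880 - 201600 + 50400 - 7200 + 600 - 24
= 205056

205056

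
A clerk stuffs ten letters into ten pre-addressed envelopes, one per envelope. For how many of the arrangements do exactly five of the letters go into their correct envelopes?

11088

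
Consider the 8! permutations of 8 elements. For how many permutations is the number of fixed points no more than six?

40319

Sum C(8,i)·!(8-i) for i = 0..6:
  i=0: C(8,0)·!8 = 1·14833 = 14833
  i=1: C(8,1)·!7 = 8·1854 = 14832
  i=2: C(8,2)·!6 = 28·265 = 7420
  i=3: C(8,3)·!5 = 56·44 = 2464
  i=4: C(8,4)·!4 = 70·9 = 630
  i=5: C(8,5)·!3 = 56·2 = 112
  i=6: C(8,6)·!2 = 28·1 = 28
Total = 40319.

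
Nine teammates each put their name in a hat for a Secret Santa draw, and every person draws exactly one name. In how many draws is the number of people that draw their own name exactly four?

5544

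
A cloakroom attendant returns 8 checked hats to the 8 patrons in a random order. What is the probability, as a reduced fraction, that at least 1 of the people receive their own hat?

Favorable outcomes: Σ_{i≥1} C(8,i)·!(8-i) = 8·1854 + 28·265 + 56·44 + 70·9 + 56·2 + 28·1 + 8·0 + 1·1 = 25487.
Total outcomes: 8! = 40320.
Probability = 25487/40320 = 3641/5760.

3641/5760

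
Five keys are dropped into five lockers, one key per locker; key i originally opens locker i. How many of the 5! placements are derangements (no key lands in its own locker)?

!5 = 5! · Σ_{k=0}^{5} (-1)^k/k!
= 5! - 5!/1! + 5!/2! - 5!/3! + 5!/4! - 5!/5!
= 120 - 120 + 60 - 20 + 5 - 1
= 44

44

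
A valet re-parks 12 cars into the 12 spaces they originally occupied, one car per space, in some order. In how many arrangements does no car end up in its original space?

176214841

The number of derangements of 12 is !12 = Σ_{k=0}^{12} (-1)^k·12!/k!
= 12! - 12!/1! + 12!/2! - 12!/3! + 12!/4! - 12!/5! + 12!/6! - 12!/7! + 12!/8! - 12!/9! + 12!/10! - 12!/11! + 12!/12!
= 479001600 - 479001600 + 239500800 - 79833600 + 19958400 - 3991680 + 665280 - 95040 + 11880 - 1320 + 132 - 12 + 1
= 176214841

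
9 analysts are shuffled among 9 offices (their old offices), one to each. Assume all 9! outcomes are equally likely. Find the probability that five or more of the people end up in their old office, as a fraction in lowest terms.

Favorable outcomes: Σ_{i≥5} C(9,i)·!(9-i) = 126·9 + 84·2 + 36·1 + 9·0 + 1·1 = 1339.
Total outcomes: 9! = 362880.
Probability = 1339/362880 = 1339/362880.

1339/362880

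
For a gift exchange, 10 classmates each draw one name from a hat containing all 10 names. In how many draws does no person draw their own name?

The subfactorial !10 = [10!/e] (nearest integer).
10! = 3628800, and 3628800/e ≈ 1334960.92, so !10 = 1334961.

1334961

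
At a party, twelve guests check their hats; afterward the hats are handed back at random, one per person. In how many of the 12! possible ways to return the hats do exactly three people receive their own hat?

29369120

Pick the 3 fixed positions: C(12,3) = 220 ways.
The remaining 9 must be deranged: !9 = 133496.
Total: 220 × 133496 = 29369120.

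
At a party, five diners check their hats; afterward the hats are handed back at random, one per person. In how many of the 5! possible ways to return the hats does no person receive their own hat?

!5 = 5! · Σ_{k=0}^{5} (-1)^k/k!
= 5! - 5!/1! + 5!/2! - 5!/3! + 5!/4! - 5!/5!
= 120 - 120 + 60 - 20 + 5 - 1
= 44

44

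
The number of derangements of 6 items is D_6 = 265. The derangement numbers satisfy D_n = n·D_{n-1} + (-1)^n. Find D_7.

D_7 = 7·265 - 1 = 1854.

1854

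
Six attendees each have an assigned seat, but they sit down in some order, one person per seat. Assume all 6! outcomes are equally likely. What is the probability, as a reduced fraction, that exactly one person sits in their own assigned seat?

11/30

Favorable outcomes: C(6,1)·!5 = 6·44 = 264.
Total outcomes: 6! = 720.
Probability = 264/720 = 11/30.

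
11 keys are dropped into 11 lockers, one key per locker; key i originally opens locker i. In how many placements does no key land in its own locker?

!11 is the nearest integer to 11!/e.
11! = 39916800, and 39916800/e ≈ 14684570.08, so !11 = 14684570.

14684570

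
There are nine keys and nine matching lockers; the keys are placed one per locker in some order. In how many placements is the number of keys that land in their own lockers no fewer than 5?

1339

# with exactly i fixed is C(9,i)·!(9-i); sum over i=5..9:
  i=5: C(9,5)·!4 = 126·9 = 1134
  i=6: C(9,6)·!3 = 84·2 = 168
  i=7: C(9,7)·!2 = 36·1 = 36
  i=8: C(9,8)·!1 = 9·0 = 0
  i=9: C(9,9)·!0 = 1·1 = 1
Total = 1339.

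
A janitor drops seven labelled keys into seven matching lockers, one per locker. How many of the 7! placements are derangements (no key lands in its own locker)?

Use !n = n·!(n-1) + (-1)^n.
!7 = 7·265 - 1 = 1854

1854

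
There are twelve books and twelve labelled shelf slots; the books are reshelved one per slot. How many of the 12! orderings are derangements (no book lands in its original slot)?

176214841

The number of derangements of 12 is !12 = Σ_{k=0}^{12} (-1)^k·12!/k!
= 12! - 12!/1! + 12!/2! - 12!/3! + 12!/4! - 12!/5! + 12!/6! - 12!/7! + 12!/8! - 12!/9! + 12!/10! - 12!/11! + 12!/12!
= 479001600 - 479001600 + 239500800 - 79833600 + 19958400 - 3991680 + 665280 - 95040 + 11880 - 1320 + 132 - 12 + 1
= 176214841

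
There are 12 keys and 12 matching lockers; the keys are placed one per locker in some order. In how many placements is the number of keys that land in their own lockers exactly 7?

Choose which 7 of the 12 are fixed: C(12,7) = 792.
The other 5 form a derangement: !5 = 44.
Total: 792 × 44 = 34848.

34848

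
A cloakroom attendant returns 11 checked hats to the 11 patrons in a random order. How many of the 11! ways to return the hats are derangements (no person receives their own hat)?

Use !n = (n-1)(!(n-1) + !(n-2)).
!11 = 10·(1334961 + 133496) = 10·1468457 = 14684570

14684570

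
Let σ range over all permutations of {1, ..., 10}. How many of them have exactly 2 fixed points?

667485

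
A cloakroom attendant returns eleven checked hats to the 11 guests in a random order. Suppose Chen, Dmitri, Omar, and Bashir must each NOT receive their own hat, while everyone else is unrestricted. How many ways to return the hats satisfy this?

27422640

Let A_j be the event that the j-th constrained one is fixed. By inclusion-exclusion over the 4 events:
Σ_{j=0}^{4} (-1)^j C(4,j)(11-j)!
= C(4,0)·11! - C(4,1)·10! + C(4,2)·9! - C(4,3)·8! + C(4,4)·7!
= 39916800 - 14515200 + 2177280 - 161280 + 5040
= 27422640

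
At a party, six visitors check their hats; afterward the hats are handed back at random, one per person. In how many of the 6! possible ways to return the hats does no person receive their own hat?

The number of derangements of 6 is !6 = Σ_{k=0}^{6} (-1)^k·6!/k!
= 6! - 6!/1! + 6!/2! - 6!/3! + 6!/4! - 6!/5! + 6!/6!
= 720 - 720 + 360 - 120 + 30 - 6 + 1
= 265

265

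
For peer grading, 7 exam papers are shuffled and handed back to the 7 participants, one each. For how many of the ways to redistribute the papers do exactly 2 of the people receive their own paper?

924

Choose which 2 of the 7 are fixed: C(7,2) = 21.
The other 5 form a derangement: !5 = 44.
Total: 21 × 44 = 924.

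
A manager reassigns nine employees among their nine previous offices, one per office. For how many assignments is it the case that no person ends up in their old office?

133496

Use !n = n·!(n-1) + (-1)^n.
!9 = 9·14833 - 1 = 133496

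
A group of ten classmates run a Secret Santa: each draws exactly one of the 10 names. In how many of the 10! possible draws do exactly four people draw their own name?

55650

Pick the 4 fixed positions: C(10,4) = 210 ways.
The other 6 form a derangement: !6 = 265.
Total: 210 × 265 = 55650.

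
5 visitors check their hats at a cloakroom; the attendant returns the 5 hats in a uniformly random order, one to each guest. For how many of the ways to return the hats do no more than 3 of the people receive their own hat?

# with exactly i fixed is C(5,i)·!(5-i); sum over i=0..3:
  i=0: C(5,0)·!5 = 1·44 = 44
  i=1: C(5,1)·!4 = 5·9 = 45
  i=2: C(5,2)·!3 = 10·2 = 20
  i=3: C(5,3)·!2 = 10·1 = 10
Total = 119.

119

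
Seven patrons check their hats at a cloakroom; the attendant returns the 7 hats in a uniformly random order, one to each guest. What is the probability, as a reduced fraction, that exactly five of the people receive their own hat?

1/240

Favorable outcomes: C(7,5)·!2 = 21·1 = 21.
Total outcomes: 7! = 5040.
Probability = 21/5040 = 1/240.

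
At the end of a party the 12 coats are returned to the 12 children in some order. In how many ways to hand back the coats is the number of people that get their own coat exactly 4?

Choose which 4 of the 12 are fixed: C(12,4) = 495.
The other 8 form a derangement: !8 = 14833.
Total: 495 × 14833 = 7342335.

7342335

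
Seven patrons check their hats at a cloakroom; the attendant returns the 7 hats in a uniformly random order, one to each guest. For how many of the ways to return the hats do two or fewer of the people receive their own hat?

# with exactly i fixed is C(7,i)·!(7-i); sum over i=0..2:
  i=0: C(7,0)·!7 = 1·1854 = 1854
  i=1: C(7,1)·!6 = 7·265 = 1855
  i=2: C(7,2)·!5 = 21·44 = 924
Total = 4633.

4633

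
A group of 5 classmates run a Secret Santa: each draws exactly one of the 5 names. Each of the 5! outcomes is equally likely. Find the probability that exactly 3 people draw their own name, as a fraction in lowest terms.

Favorable outcomes: C(5,3)·!2 = 10·1 = 10.
Total outcomes: 5! = 120.
Probability = 10/120 = 1/12.

1/12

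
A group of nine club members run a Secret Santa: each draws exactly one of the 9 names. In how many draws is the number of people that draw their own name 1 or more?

229384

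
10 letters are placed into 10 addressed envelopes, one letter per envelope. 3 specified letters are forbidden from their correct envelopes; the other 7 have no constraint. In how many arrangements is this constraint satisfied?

2656080

Inclusion-exclusion on the 3 forbidden self-matches:
Σ_{j=0}^{3} (-1)^j C(3,j)(10-j)!
= C(3,0)·10! - C(3,1)·9! + C(3,2)·8! - C(3,3)·7!
= 3628800 - 1088640 + 120960 - 5040
= 2656080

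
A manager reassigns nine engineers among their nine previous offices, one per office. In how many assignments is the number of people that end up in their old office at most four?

Sum C(9,i)·!(9-i) for i = 0..4:
  i=0: C(9,0)·!9 = 1·133496 = 133496
  i=1: C(9,1)·!8 = 9·14833 = 133497
  i=2: C(9,2)·!7 = 36·1854 = 66744
  i=3: C(9,3)·!6 = 84·265 = 22260
  i=4: C(9,4)·!5 = 126·44 = 5544
Total = 361541.

361541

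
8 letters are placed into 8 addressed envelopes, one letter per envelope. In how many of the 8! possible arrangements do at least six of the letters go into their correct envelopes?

29

# with exactly i fixed is C(8,i)·!(8-i); sum over i=6..8:
  i=6: C(8,6)·!2 = 28·1 = 28
  i=7: C(8,7)·!1 = 8·0 = 0
  i=8: C(8,8)·!0 = 1·1 = 1
Total = 29.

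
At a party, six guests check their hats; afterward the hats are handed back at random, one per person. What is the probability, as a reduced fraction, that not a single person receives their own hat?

53/144

Favorable outcomes: !6 = 265.
Total outcomes: 6! = 720.
Probability = 265/720 = 53/144.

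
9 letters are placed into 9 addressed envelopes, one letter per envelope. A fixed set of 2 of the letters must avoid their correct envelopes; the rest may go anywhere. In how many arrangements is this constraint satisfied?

287280

Inclusion-exclusion on the 2 forbidden self-matches:
Σ_{j=0}^{2} (-1)^j C(2,j)(9-j)!
= C(2,0)·9! - C(2,1)·8! + C(2,2)·7!
= 362880 - 80640 + 5040
= 287280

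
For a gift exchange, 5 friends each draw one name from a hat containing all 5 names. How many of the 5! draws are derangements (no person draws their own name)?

44

Recurrence: !5 = 4·(!4 + !3).
!5 = 4·(9 + 2) = 4·11 = 44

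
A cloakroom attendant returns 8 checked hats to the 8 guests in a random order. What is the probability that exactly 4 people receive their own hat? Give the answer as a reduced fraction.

1/64

Favorable outcomes: C(8,4)·!4 = 70·9 = 630.
Total outcomes: 8! = 40320.
Probability = 630/40320 = 1/64.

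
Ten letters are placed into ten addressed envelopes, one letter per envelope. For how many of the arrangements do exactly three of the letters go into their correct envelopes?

222480

Pick the 3 fixed positions: C(10,3) = 120 ways.
The other 7 form a derangement: !7 = 1854.
Total: 120 × 1854 = 222480.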